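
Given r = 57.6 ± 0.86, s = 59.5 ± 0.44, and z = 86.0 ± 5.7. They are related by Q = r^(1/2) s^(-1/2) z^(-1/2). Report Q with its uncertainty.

0.106 ± 0.00363

Each factor contributes (exponent × relative error)² to (δQ/Q)²:
  (½·δr/r)² = (0.5×0.0149)² = 5.57e-05;  (−½·δs/s)² = (-0.5×0.00739)² = 1.37e-05;  (−½·δz/z)² = (-0.5×0.0663)² = 0.00110
δQ/Q = √(0.00117) = 0.0342
Q = 0.106, so δQ = 0.0342 × 0.106 = 0.00363.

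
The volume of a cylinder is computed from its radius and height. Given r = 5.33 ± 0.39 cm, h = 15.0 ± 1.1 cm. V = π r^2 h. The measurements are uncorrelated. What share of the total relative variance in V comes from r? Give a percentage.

79.9%

(δV/V)² = (2·δr/r)² + (1·δh/h)²
  r term: (2×0.0732)² = 0.0214
  h term: (1×0.0733)² = 0.00538
Total = 0.0268. Share from r = 0.0214/0.0268 = 0.799.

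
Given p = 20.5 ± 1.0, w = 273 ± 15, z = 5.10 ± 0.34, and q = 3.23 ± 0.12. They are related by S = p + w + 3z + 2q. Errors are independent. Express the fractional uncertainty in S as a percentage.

S is a linear combination, so absolute uncertainties add in quadrature:
  (δp)² = 1.00;  (δw)² = 225;  (3·δz)² = 1.04;  (2·δq)² = 0.0576
δS = √(227) = 15.1
S = 315, so δS/S = 15.1/315 = 0.0478.

4.78%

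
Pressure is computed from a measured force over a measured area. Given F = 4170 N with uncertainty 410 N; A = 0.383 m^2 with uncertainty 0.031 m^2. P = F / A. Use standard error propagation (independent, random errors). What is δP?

P is a product of powers, so relative uncertainties combine in quadrature:
  (1·δF/F)² = (1×0.0983)² = 0.00967;  (-1·δA/A)² = (-1×0.0809)² = 0.00655
δP/P = √(0.0162) = 0.127
P = 10900 Pa, so δP = 0.127 × 10900 = 1390 Pa.

1390 Pa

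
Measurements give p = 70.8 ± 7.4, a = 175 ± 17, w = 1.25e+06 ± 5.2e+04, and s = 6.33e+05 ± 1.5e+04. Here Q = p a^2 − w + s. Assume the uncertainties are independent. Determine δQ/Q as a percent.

Let h = p·a^2 = 2.17e+06. δh/h = √((1·δp/p)² + (2·δa/a)²) = √(0.0109 + 0.0377) = 0.221, so δh = 4.78e+05.
Q = h − w + s: δQ = √(δh² + δw² + δs²) = √(2.29e+11 + 2.7e+09 + 2.25e+08) = 4.81e+05
Q = 1.55e+06, so δQ/Q = 4.81e+05/1.55e+06 = 0.310.

31.0%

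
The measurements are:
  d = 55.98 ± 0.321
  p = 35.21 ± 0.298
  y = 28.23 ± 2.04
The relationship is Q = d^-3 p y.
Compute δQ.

Products/powers → add relative errors in quadrature, weighted by exponent:
  (-3·δd/d)² = (-3×0.00573)² = 0.000296;  (1·δp/p)² = (1×0.00846)² = 7.16e-05;  (1·δy/y)² = (1×0.0723)² = 0.00522
δQ/Q = √(0.00559) = 0.0748
Q = 0.005666, so δQ = 0.0748 × 0.005666 = 0.000424.

0.000424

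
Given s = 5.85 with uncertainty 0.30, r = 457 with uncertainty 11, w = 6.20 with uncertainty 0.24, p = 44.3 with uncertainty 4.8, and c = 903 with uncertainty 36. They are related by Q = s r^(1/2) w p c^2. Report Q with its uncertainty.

(2.80 ± 0.419) × 10^10

Each factor contributes (exponent × relative error)² to (δQ/Q)²:
  (1·δs/s)² = (1×0.0513)² = 0.00263;  (½·δr/r)² = (0.5×0.0241)² = 0.000145;  (1·δw/w)² = (1×0.0387)² = 0.00150;  (1·δp/p)² = (1×0.108)² = 0.0117;  (2·δc/c)² = (2×0.0399)² = 0.00636
δQ/Q = √(0.0224) = 0.150
Q = 2.8e+10, so δQ = 0.150 × 2.8e+10 = 4.19e+09.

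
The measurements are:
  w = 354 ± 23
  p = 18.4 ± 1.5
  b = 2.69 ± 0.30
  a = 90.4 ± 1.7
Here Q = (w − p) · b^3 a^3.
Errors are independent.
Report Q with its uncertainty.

Let u = w − p = 336. δu = √(δw² + δp²) = √(529 + 2.25) = 23.0, so δu/u = 0.0687.
Q is then a monomial in u, b, a:
δQ/Q = √((δu/u)² + (3·δb/b)² + (3·δa/a)²) = √(0.00472 + 0.112 + 0.00318) = 0.346
Q = 4.83e+09, so δQ = 0.346 × 4.83e+09 = 1.67e+09.

(4.83 ± 1.67) × 10^9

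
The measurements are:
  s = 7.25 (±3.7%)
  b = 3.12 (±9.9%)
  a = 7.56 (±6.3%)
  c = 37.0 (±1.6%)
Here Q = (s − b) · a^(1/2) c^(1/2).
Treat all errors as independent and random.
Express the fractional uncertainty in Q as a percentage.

10.4%

Let u = s − b = 4.13. δu = √(δs² + δb²) = √(0.0720 + 0.0954) = 0.409, so δu/u = 0.0991.
Q is then a monomial in u, a, c:
δQ/Q = √((δu/u)² + (½·δa/a)² + (½·δc/c)²) = √(0.00981 + 0.000992 + 6.4e-05) = 0.104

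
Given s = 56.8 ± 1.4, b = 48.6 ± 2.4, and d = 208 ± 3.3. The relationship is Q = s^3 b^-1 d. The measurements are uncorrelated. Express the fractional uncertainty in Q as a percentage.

Relative error in a monomial: (δQ/Q)² = Σ (nᵢ · δxᵢ/xᵢ)².
  (3·δs/s)² = (3×0.0246)² = 0.00547;  (-1·δb/b)² = (-1×0.0494)² = 0.00244;  (1·δd/d)² = (1×0.0159)² = 0.000252
δQ/Q = √(0.00816) = 0.0903

9.03%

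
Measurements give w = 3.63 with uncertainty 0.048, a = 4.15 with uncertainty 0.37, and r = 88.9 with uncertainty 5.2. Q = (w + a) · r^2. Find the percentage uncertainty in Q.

Let u = w + a = 7.78. δu = √(δw² + δa²) = √(0.00230 + 0.137) = 0.373, so δu/u = 0.0480.
Q is then a monomial in u, r:
δQ/Q = √((δu/u)² + (2·δr/r)²) = √(0.00230 + 0.0137) = 0.126

12.6%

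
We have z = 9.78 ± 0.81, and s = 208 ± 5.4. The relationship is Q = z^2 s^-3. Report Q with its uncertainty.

(1.06 ± 0.195) × 10^-5

Relative error in a monomial: (δQ/Q)² = Σ (nᵢ · δxᵢ/xᵢ)².
  (2·δz/z)² = (2×0.0828)² = 0.0274;  (-3·δs/s)² = (-3×0.0260)² = 0.00607
δQ/Q = √(0.0335) = 0.183
Q = 1.06e-05, so δQ = 0.183 × 1.06e-05 = 1.95e-06.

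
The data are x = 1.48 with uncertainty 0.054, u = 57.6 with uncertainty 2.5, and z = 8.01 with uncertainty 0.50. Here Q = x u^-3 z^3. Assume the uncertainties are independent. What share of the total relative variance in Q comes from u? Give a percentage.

(δQ/Q)² = (1·δx/x)² + (-3·δu/u)² + (3·δz/z)²
  x term: (1×0.0365)² = 0.00133
  u term: (-3×0.0434)² = 0.0170
  z term: (3×0.0624)² = 0.0351
Total = 0.0534. Share from u = 0.0170/0.0534 = 0.318.

31.8%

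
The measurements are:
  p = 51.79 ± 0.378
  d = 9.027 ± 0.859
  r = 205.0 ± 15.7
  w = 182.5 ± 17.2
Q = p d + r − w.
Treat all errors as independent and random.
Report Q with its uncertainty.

490.0 ± 50.3

Let h = p·d = 467.5. δh/h = √((1·δp/p)² + (1·δd/d)²) = √(5.33e-05 + 0.00906) = 0.0954, so δh = 44.6.
Q = h + r − w: δQ = √(δh² + δr² + δw²) = √(1990 + 246 + 296) = 50.3
Q = 490.0.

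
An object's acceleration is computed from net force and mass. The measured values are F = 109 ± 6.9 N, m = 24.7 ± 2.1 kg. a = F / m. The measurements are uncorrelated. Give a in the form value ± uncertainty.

4.41 ± 0.468 m/s^2

a is a product of powers, so relative uncertainties combine in quadrature:
  (1·δF/F)² = (1×0.0633)² = 0.00401;  (-1·δm/m)² = (-1×0.0850)² = 0.00723
δa/a = √(0.0112) = 0.106
a = 4.41 m/s^2, so δa = 0.106 × 4.41 = 0.468 m/s^2.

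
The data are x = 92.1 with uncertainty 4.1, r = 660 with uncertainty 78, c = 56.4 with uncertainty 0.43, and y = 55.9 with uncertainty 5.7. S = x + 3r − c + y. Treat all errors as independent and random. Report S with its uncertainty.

Absolute uncertainties add in quadrature for a linear combination:
  (δx)² = 16.8;  (3·δr)² = 54800;  (δc)² = 0.185;  (δy)² = 32.5
δS = √(54800) = 234
S = 2070.

2070 ± 234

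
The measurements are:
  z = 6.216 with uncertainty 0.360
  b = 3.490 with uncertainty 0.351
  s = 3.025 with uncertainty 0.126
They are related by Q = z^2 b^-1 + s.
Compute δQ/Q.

0.121

Let p = z^2·b^-1 = 11.07. δp/p = √((2·δz/z)² + (-1·δb/b)²) = √(0.0134 + 0.0101) = 0.153, so δp = 1.70.
Q = p + s: δQ = √(δp² + δs²) = √(2.88 + 0.0159) = 1.70
Q = 14.10, so δQ/Q = 1.70/14.10 = 0.121.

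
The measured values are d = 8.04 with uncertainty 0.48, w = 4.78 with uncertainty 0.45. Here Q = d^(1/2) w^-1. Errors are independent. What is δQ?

Relative error in a monomial: (δQ/Q)² = Σ (nᵢ · δxᵢ/xᵢ)².
  (½·δd/d)² = (0.5×0.0597)² = 0.000891;  (-1·δw/w)² = (-1×0.0941)² = 0.00886
δQ/Q = √(0.00975) = 0.0988
Q = 0.593, so δQ = 0.0988 × 0.593 = 0.0586.

0.0586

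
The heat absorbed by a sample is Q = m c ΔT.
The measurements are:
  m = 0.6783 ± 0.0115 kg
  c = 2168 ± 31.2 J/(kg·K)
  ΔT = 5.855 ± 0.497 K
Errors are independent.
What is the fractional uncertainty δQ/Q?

Each factor contributes (exponent × relative error)² to (δQ/Q)²:
  (1·δm/m)² = (1×0.0170)² = 0.000287;  (1·δc/c)² = (1×0.0144)² = 0.000207;  (1·δΔT/ΔT)² = (1×0.0849)² = 0.00721
δQ/Q = √(0.00770) = 0.0877

0.0877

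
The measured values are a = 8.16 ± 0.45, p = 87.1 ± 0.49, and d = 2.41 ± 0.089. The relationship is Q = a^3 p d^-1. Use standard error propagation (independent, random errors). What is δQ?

3330

For a monomial Q ∝ a^3, p, d^-1, fractional errors add in quadrature:
  (3·δa/a)² = (3×0.0551)² = 0.0274;  (1·δp/p)² = (1×0.00563)² = 3.16e-05;  (-1·δd/d)² = (-1×0.0369)² = 0.00136
δQ/Q = √(0.0288) = 0.170
Q = 19600, so δQ = 0.170 × 19600 = 3330.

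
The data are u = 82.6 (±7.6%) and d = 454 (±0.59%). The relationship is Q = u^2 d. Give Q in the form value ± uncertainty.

Relative error in a monomial: (δQ/Q)² = Σ (nᵢ · δxᵢ/xᵢ)².
  (2·δu/u)² = (2×0.0760)² = 0.0231;  (1·δd/d)² = (1×0.00590)² = 3.48e-05
δQ/Q = √(0.0231) = 0.152
Q = 3.1e+06, so δQ = 0.152 × 3.1e+06 = 4.71e+05.

(3.10 ± 0.471) × 10^6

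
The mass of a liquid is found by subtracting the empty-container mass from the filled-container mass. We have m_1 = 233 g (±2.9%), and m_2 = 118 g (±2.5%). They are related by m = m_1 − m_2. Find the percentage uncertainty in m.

6.41%

Sums and differences: (δm)² = Σ (cᵢ δxᵢ)².
  (δm_1)² = 45.7;  (δm_2)² = 8.70
δm = √(54.4) = 7.37 g
m = 115 g, so δm/m = 7.37/115 = 0.0641.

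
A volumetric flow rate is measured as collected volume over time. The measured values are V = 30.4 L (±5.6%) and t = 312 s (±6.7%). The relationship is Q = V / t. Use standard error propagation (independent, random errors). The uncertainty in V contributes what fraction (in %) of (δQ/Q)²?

41.1%

(δQ/Q)² = (1·δV/V)² + (-1·δt/t)²
  V term: (1×0.0560)² = 0.00314
  t term: (-1×0.0670)² = 0.00449
Total = 0.00762. Share from V = 0.00314/0.00762 = 0.411.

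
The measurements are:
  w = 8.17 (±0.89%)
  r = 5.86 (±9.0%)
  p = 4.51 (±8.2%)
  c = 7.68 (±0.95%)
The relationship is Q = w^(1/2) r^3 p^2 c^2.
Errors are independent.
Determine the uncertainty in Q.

Relative error in a monomial: (δQ/Q)² = Σ (nᵢ · δxᵢ/xᵢ)².
  (½·δw/w)² = (0.5×0.00890)² = 1.98e-05;  (3·δr/r)² = (3×0.0900)² = 0.0729;  (2·δp/p)² = (2×0.0820)² = 0.0269;  (2·δc/c)² = (2×0.00950)² = 0.000361
δQ/Q = √(0.100) = 0.317
Q = 6.9e+05, so δQ = 0.317 × 6.9e+05 = 2.18e+05.

2.18e+05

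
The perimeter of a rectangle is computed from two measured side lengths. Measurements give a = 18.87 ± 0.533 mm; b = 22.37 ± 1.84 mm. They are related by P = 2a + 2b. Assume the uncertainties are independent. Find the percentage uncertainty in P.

4.65%

Sums and differences: (δP)² = Σ (cᵢ δxᵢ)².
  (2·δa)² = 1.14;  (2·δb)² = 13.5
δP = √(14.7) = 3.83 mm
P = 82.48 mm, so δP/P = 3.83/82.48 = 0.0465.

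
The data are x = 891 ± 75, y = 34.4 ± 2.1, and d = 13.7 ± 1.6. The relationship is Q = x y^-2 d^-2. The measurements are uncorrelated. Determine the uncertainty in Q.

Each factor contributes (exponent × relative error)² to (δQ/Q)²:
  (1·δx/x)² = (1×0.0842)² = 0.00709;  (-2·δy/y)² = (-2×0.0610)² = 0.0149;  (-2·δd/d)² = (-2×0.117)² = 0.0546
δQ/Q = √(0.0766) = 0.277
Q = 0.00401, so δQ = 0.277 × 0.00401 = 0.00111.

0.00111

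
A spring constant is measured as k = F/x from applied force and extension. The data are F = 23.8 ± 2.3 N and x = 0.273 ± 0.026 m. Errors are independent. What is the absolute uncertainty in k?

11.8 N/m

Each factor contributes (exponent × relative error)² to (δk/k)²:
  (1·δF/F)² = (1×0.0966)² = 0.00934;  (-1·δx/x)² = (-1×0.0952)² = 0.00907
δk/k = √(0.0184) = 0.136
k = 87.2 N/m, so δk = 0.136 × 87.2 = 11.8 N/m.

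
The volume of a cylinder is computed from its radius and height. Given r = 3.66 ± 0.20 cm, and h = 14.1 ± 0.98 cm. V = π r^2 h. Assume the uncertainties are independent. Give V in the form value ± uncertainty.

593 ± 76.9 cm^3

Since V is a product/quotient, work with relative uncertainties:
  (2·δr/r)² = (2×0.0546)² = 0.0119;  (1·δh/h)² = (1×0.0695)² = 0.00483
δV/V = √(0.0168) = 0.130
V = 593 cm^3, so δV = 0.130 × 593 = 76.9 cm^3.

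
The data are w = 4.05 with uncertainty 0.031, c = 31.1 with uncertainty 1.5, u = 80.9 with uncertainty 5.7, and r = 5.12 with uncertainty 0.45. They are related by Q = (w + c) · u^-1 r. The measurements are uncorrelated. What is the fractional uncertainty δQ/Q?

Let h = w + c = 35.1. δh = √(δw² + δc²) = √(0.000961 + 2.25) = 1.50, so δh/h = 0.0427.
Q is then a monomial in h, u, r:
δQ/Q = √((δh/h)² + (-1·δu/u)² + (1·δr/r)²) = √(0.00182 + 0.00496 + 0.00772) = 0.120

0.120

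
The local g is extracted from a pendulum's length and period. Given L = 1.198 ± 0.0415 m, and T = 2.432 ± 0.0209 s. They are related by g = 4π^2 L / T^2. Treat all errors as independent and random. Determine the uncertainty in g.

For a monomial g ∝ L, T^-2, fractional errors add in quadrature:
  (1·δL/L)² = (1×0.0346)² = 0.00120;  (-2·δT/T)² = (-2×0.00859)² = 0.000295
δg/g = √(0.00150) = 0.0387
g = 7.996 m/s^2, so δg = 0.0387 × 7.996 = 0.309 m/s^2.

0.309 m/s^2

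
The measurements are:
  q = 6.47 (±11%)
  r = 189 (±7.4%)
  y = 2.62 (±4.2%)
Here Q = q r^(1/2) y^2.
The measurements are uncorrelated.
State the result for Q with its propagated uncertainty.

Since Q is a product/quotient, work with relative uncertainties:
  (1·δq/q)² = (1×0.110)² = 0.0121;  (½·δr/r)² = (0.5×0.0740)² = 0.00137;  (2·δy/y)² = (2×0.0420)² = 0.00706
δQ/Q = √(0.0205) = 0.143
Q = 611, so δQ = 0.143 × 611 = 87.5.

611 ± 87.5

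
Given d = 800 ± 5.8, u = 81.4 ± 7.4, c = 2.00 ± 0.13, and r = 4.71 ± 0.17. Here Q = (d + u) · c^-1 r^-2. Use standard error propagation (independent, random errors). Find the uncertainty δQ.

Let w = d + u = 881. δw = √(δd² + δu²) = √(33.6 + 54.8) = 9.40, so δw/w = 0.0107.
Q is then a monomial in w, c, r:
δQ/Q = √((δw/w)² + (-1·δc/c)² + (-2·δr/r)²) = √(0.000114 + 0.00423 + 0.00521) = 0.0977
Q = 19.9, so δQ = 0.0977 × 19.9 = 1.94.

1.94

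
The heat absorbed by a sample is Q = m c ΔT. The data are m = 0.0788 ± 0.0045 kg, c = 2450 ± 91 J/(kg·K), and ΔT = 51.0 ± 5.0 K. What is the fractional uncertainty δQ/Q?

0.119

For a monomial Q ∝ m, c, ΔT, fractional errors add in quadrature:
  (1·δm/m)² = (1×0.0571)² = 0.00326;  (1·δc/c)² = (1×0.0371)² = 0.00138;  (1·δΔT/ΔT)² = (1×0.0980)² = 0.00961
δQ/Q = √(0.0143) = 0.119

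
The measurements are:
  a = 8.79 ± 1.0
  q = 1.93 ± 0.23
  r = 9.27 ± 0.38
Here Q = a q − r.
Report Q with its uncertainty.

7.69 ± 2.82

Let p = a·q = 17.0. δp/p = √((1·δa/a)² + (1·δq/q)²) = √(0.0129 + 0.0142) = 0.165, so δp = 2.80.
Q = p − r: δQ = √(δp² + δr²) = √(7.81 + 0.144) = 2.82
Q = 7.69.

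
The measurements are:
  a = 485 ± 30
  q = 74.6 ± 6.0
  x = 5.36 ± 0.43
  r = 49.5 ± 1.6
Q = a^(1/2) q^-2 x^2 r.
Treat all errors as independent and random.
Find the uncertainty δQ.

1.30

For a monomial Q ∝ a^(1/2), q^-2, x^2, r, fractional errors add in quadrature:
  (½·δa/a)² = (0.5×0.0619)² = 0.000957;  (-2·δq/q)² = (-2×0.0804)² = 0.0259;  (2·δx/x)² = (2×0.0802)² = 0.0257;  (1·δr/r)² = (1×0.0323)² = 0.00104
δQ/Q = √(0.0536) = 0.232
Q = 5.63, so δQ = 0.232 × 5.63 = 1.30.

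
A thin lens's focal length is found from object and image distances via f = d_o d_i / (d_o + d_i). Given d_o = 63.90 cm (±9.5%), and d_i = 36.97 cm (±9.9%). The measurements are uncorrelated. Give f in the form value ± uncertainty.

23.42 ± 1.68 cm

∂f/∂d_o = (d_i/(d_o+d_i))² = 0.134;  ∂f/∂d_i = (d_o/(d_o+d_i))² = 0.401
δf = √((∂f/∂d_o · δd_o)² + (∂f/∂d_i · δd_i)²) = √(0.665 + 2.16) = 1.68 cm
f = 23.42 cm.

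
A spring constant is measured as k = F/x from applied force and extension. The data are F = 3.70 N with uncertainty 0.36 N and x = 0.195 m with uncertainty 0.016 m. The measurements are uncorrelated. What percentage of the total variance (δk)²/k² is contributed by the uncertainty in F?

58.4%

(δk/k)² = (1·δF/F)² + (-1·δx/x)²
  F term: (1×0.0973)² = 0.00947
  x term: (-1×0.0821)² = 0.00673
Total = 0.0162. Share from F = 0.00947/0.0162 = 0.584.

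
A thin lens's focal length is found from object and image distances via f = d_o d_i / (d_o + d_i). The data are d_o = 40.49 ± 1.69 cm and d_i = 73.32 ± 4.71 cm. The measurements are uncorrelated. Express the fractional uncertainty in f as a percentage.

3.53%

∂f/∂d_o = (d_i/(d_o+d_i))² = 0.415;  ∂f/∂d_i = (d_o/(d_o+d_i))² = 0.127
δf = √((∂f/∂d_o · δd_o)² + (∂f/∂d_i · δd_i)²) = √(0.492 + 0.355) = 0.921 cm
f = 26.08 cm, so δf/f = 0.921/26.08 = 0.0353.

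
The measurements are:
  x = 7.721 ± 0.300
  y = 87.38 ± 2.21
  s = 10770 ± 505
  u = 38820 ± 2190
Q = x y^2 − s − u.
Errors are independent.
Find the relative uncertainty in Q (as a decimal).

0.468

Let p = x·y^2 = 58950. δp/p = √((1·δx/x)² + (2·δy/y)²) = √(0.00151 + 0.00256) = 0.0638, so δp = 3760.
Q = p − s − u: δQ = √(δp² + δs² + δu²) = √(1.41e+07 + 2.55e+05 + 4.8e+06) = 4380
Q = 9362, so δQ/Q = 4380/9362 = 0.468.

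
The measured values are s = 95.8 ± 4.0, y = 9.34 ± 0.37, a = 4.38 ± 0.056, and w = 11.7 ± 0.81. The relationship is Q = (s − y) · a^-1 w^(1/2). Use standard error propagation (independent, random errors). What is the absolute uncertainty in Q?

Let u = s − y = 86.5. δu = √(δs² + δy²) = √(16.0 + 0.137) = 4.02, so δu/u = 0.0465.
Q is then a monomial in u, a, w:
δQ/Q = √((δu/u)² + (-1·δa/a)² + (½·δw/w)²) = √(0.00216 + 0.000163 + 0.00120) = 0.0593
Q = 67.5, so δQ = 0.0593 × 67.5 = 4.01.

4.01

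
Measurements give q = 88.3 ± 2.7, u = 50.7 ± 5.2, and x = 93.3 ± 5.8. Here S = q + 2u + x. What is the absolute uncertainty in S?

12.2

S is a linear combination, so absolute uncertainties add in quadrature:
  (δq)² = 7.29;  (2·δu)² = 108;  (δx)² = 33.6
δS = √(149) = 12.2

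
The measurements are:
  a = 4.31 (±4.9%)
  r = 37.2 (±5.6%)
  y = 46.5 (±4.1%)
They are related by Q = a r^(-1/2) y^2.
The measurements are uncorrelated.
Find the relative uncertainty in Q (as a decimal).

Relative error in a monomial: (δQ/Q)² = Σ (nᵢ · δxᵢ/xᵢ)².
  (1·δa/a)² = (1×0.0490)² = 0.00240;  (−½·δr/r)² = (-0.5×0.0560)² = 0.000784;  (2·δy/y)² = (2×0.0410)² = 0.00672
δQ/Q = √(0.00991) = 0.0995

0.0995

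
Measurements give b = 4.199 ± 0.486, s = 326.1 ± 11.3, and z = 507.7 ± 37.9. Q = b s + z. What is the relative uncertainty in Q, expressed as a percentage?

Let p = b·s = 1369. δp/p = √((1·δb/b)² + (1·δs/s)²) = √(0.0134 + 0.00120) = 0.121, so δp = 165.
Q = p + z: δQ = √(δp² + δz²) = √(27400 + 1440) = 170
Q = 1877, so δQ/Q = 170/1877 = 0.0904.

9.04%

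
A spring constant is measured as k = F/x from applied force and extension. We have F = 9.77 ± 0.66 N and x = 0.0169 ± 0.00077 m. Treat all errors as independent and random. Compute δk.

For a monomial k ∝ F, x^-1, fractional errors add in quadrature:
  (1·δF/F)² = (1×0.0676)² = 0.00456;  (-1·δx/x)² = (-1×0.0456)² = 0.00208
δk/k = √(0.00664) = 0.0815
k = 578 N/m, so δk = 0.0815 × 578 = 47.1 N/m.

47.1 N/m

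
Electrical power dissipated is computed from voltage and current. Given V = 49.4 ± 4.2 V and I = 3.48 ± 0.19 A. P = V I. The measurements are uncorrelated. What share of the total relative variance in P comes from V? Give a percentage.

(δP/P)² = (1·δV/V)² + (1·δI/I)²
  V term: (1×0.0850)² = 0.00723
  I term: (1×0.0546)² = 0.00298
Total = 0.0102. Share from V = 0.00723/0.0102 = 0.708.

70.8%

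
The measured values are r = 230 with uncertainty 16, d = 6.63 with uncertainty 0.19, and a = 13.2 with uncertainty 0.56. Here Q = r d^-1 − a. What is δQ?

2.67

Let p = r·d^-1 = 34.7. δp/p = √((1·δr/r)² + (-1·δd/d)²) = √(0.00484 + 0.000821) = 0.0752, so δp = 2.61.
Q = p − a: δQ = √(δp² + δa²) = √(6.81 + 0.314) = 2.67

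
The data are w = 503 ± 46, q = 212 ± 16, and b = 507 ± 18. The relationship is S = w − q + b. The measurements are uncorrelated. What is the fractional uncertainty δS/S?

Absolute uncertainties add in quadrature for a linear combination:
  (δw)² = 2120;  (δq)² = 256;  (δb)² = 324
δS = √(2700) = 51.9
S = 798, so δS/S = 51.9/798 = 0.0651.

0.0651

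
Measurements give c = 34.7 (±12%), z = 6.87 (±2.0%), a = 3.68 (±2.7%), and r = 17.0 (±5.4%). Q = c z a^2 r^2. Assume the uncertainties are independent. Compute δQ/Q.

Relative error in a monomial: (δQ/Q)² = Σ (nᵢ · δxᵢ/xᵢ)².
  (1·δc/c)² = (1×0.120)² = 0.0144;  (1·δz/z)² = (1×0.0200)² = 0.000400;  (2·δa/a)² = (2×0.0270)² = 0.00292;  (2·δr/r)² = (2×0.0540)² = 0.0117
δQ/Q = √(0.0294) = 0.171

0.171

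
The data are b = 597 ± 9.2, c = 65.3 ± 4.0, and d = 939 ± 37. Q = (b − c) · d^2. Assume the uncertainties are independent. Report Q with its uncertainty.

(4.69 ± 0.380) × 10^8

Let u = b − c = 532. δu = √(δb² + δc²) = √(84.6 + 16.0) = 10.0, so δu/u = 0.0189.
Q is then a monomial in u, d:
δQ/Q = √((δu/u)² + (2·δd/d)²) = √(0.000356 + 0.00621) = 0.0810
Q = 4.69e+08, so δQ = 0.0810 × 4.69e+08 = 3.8e+07.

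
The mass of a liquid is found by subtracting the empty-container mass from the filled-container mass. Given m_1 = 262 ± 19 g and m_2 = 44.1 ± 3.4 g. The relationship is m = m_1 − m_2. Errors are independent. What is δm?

Sums and differences: (δm)² = Σ (cᵢ δxᵢ)².
  (δm_1)² = 361;  (δm_2)² = 11.6
δm = √(373) = 19.3 g

19.3 g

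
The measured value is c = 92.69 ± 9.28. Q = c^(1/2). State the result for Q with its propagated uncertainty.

Q ∝ c^(1/2), so δQ/Q = |½| · δc/c = 0.5 × 0.100 = 0.0501.
Q = 9.628, so δQ = 0.0501 × 9.628 = 0.482.

9.628 ± 0.482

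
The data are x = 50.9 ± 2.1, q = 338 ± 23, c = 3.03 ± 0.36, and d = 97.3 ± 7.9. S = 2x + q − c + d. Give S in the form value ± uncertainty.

For a sum/difference, combine absolute errors in quadrature:
  (2·δx)² = 17.6;  (δq)² = 529;  (δc)² = 0.130;  (δd)² = 62.4
δS = √(609) = 24.7
S = 534.

534 ± 24.7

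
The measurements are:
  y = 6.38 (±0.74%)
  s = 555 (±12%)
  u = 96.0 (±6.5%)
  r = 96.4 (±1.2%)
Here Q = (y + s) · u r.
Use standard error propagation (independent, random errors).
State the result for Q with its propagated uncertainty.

Let w = y + s = 561. δw = √(δy² + δs²) = √(0.00223 + 4440) = 66.6, so δw/w = 0.119.
Q is then a monomial in w, u, r:
δQ/Q = √((δw/w)² + (1·δu/u)² + (1·δr/r)²) = √(0.0141 + 0.00423 + 0.000144) = 0.136
Q = 5.2e+06, so δQ = 0.136 × 5.2e+06 = 7.06e+05.

(5.20 ± 0.706) × 10^6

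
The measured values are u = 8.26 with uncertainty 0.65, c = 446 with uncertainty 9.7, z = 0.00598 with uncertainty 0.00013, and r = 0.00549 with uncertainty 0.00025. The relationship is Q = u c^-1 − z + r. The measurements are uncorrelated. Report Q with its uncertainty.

0.0180 ± 0.00154

Let p = u·c^-1 = 0.0185. δp/p = √((1·δu/u)² + (-1·δc/c)²) = √(0.00619 + 0.000473) = 0.0816, so δp = 0.00151.
Q = p − z + r: δQ = √(δp² + δz² + δr²) = √(2.29e-06 + 1.69e-08 + 6.25e-08) = 0.00154
Q = 0.0180.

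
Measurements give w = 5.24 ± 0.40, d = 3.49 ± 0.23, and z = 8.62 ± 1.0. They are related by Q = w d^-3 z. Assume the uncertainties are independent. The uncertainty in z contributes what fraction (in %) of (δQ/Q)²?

23.1%

(δQ/Q)² = (1·δw/w)² + (-3·δd/d)² + (1·δz/z)²
  w term: (1×0.0763)² = 0.00583
  d term: (-3×0.0659)² = 0.0391
  z term: (1×0.116)² = 0.0135
Total = 0.0584. Share from z = 0.0135/0.0584 = 0.231.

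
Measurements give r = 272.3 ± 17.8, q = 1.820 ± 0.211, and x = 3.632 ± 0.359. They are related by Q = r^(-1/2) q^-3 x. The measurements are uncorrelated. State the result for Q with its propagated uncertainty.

Q is a product of powers, so relative uncertainties combine in quadrature:
  (−½·δr/r)² = (-0.5×0.0654)² = 0.00107;  (-3·δq/q)² = (-3×0.116)² = 0.121;  (1·δx/x)² = (1×0.0988)² = 0.00977
δQ/Q = √(0.132) = 0.363
Q = 0.03651, so δQ = 0.363 × 0.03651 = 0.0133.

0.03651 ± 0.0133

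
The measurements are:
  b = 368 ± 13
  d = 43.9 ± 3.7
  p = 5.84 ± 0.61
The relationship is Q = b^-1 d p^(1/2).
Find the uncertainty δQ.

0.0303

For a monomial Q ∝ b^-1, d, p^(1/2), fractional errors add in quadrature:
  (-1·δb/b)² = (-1×0.0353)² = 0.00125;  (1·δd/d)² = (1×0.0843)² = 0.00710;  (½·δp/p)² = (0.5×0.104)² = 0.00273
δQ/Q = √(0.0111) = 0.105
Q = 0.288, so δQ = 0.105 × 0.288 = 0.0303.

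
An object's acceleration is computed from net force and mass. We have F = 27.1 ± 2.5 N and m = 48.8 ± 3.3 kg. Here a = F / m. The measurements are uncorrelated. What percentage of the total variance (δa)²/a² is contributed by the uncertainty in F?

(δa/a)² = (1·δF/F)² + (-1·δm/m)²
  F term: (1×0.0923)² = 0.00851
  m term: (-1×0.0676)² = 0.00457
Total = 0.0131. Share from F = 0.00851/0.0131 = 0.650.

65.0%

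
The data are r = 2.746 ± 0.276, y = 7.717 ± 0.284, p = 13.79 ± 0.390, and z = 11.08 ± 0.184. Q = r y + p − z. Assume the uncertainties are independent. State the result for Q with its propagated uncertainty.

23.90 ± 2.31

Let w = r·y = 21.19. δw/w = √((1·δr/r)² + (1·δy/y)²) = √(0.0101 + 0.00135) = 0.107, so δw = 2.27.
Q = w + p − z: δQ = √(δw² + δp² + δz²) = √(5.14 + 0.152 + 0.0339) = 2.31
Q = 23.90.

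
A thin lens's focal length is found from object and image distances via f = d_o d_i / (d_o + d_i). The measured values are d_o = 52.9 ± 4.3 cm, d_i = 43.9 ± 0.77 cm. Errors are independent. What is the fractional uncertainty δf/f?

∂f/∂d_o = (d_i/(d_o+d_i))² = 0.206;  ∂f/∂d_i = (d_o/(d_o+d_i))² = 0.299
δf = √((∂f/∂d_o · δd_o)² + (∂f/∂d_i · δd_i)²) = √(0.782 + 0.0529) = 0.914 cm
f = 24.0 cm, so δf/f = 0.914/24.0 = 0.0381.

0.0381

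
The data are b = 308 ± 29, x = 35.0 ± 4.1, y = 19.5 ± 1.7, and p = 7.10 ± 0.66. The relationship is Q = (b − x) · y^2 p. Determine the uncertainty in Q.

Let u = b − x = 273. δu = √(δb² + δx²) = √(841 + 16.8) = 29.3, so δu/u = 0.107.
Q is then a monomial in u, y, p:
δQ/Q = √((δu/u)² + (2·δy/y)² + (1·δp/p)²) = √(0.0115 + 0.0304 + 0.00864) = 0.225
Q = 7.37e+05, so δQ = 0.225 × 7.37e+05 = 1.66e+05.

1.66e+05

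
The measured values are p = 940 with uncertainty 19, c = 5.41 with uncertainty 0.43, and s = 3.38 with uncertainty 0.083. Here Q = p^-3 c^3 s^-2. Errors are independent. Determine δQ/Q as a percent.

25.1%

Q is a product of powers, so relative uncertainties combine in quadrature:
  (-3·δp/p)² = (-3×0.0202)² = 0.00368;  (3·δc/c)² = (3×0.0795)² = 0.0569;  (-2·δs/s)² = (-2×0.0246)² = 0.00241
δQ/Q = √(0.0629) = 0.251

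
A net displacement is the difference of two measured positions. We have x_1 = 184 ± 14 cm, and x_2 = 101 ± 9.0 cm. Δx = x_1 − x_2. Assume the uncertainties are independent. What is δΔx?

Δx is a linear combination, so absolute uncertainties add in quadrature:
  (δx_1)² = 196;  (δx_2)² = 81.0
δΔx = √(277) = 16.6 cm

16.6 cm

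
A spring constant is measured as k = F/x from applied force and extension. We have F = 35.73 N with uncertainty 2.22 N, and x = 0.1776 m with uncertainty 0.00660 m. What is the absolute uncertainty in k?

Since k is a product/quotient, work with relative uncertainties:
  (1·δF/F)² = (1×0.0621)² = 0.00386;  (-1·δx/x)² = (-1×0.0372)² = 0.00138
δk/k = √(0.00524) = 0.0724
k = 201.2 N/m, so δk = 0.0724 × 201.2 = 14.6 N/m.

14.6 N/m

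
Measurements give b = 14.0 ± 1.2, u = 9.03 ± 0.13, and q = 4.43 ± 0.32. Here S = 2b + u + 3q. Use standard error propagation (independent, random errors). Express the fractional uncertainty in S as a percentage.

5.14%

Sums and differences: (δS)² = Σ (cᵢ δxᵢ)².
  (2·δb)² = 5.76;  (δu)² = 0.0169;  (3·δq)² = 0.922
δS = √(6.70) = 2.59
S = 50.3, so δS/S = 2.59/50.3 = 0.0514.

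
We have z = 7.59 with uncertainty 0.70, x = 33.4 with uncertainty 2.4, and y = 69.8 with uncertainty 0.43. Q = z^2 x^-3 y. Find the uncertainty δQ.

0.0306

Relative error in a monomial: (δQ/Q)² = Σ (nᵢ · δxᵢ/xᵢ)².
  (2·δz/z)² = (2×0.0922)² = 0.0340;  (-3·δx/x)² = (-3×0.0719)² = 0.0465;  (1·δy/y)² = (1×0.00616)² = 3.8e-05
δQ/Q = √(0.0805) = 0.284
Q = 0.108, so δQ = 0.284 × 0.108 = 0.0306.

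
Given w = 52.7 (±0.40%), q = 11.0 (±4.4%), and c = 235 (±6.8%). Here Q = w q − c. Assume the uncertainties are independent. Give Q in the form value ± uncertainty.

Let p = w·q = 580. δp/p = √((1·δw/w)² + (1·δq/q)²) = √(1.6e-05 + 0.00194) = 0.0442, so δp = 25.6.
Q = p − c: δQ = √(δp² + δc²) = √(656 + 255) = 30.2
Q = 345.

345 ± 30.2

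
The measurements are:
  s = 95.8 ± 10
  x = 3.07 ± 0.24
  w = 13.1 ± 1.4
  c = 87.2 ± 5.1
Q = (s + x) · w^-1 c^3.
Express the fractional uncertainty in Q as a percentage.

Let u = s + x = 98.9. δu = √(δs² + δx²) = √(100 + 0.0576) = 10.0, so δu/u = 0.101.
Q is then a monomial in u, w, c:
δQ/Q = √((δu/u)² + (-1·δw/w)² + (3·δc/c)²) = √(0.0102 + 0.0114 + 0.0308) = 0.229

22.9%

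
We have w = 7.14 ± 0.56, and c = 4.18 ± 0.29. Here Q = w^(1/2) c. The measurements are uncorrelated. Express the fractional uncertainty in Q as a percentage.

Relative error in a monomial: (δQ/Q)² = Σ (nᵢ · δxᵢ/xᵢ)².
  (½·δw/w)² = (0.5×0.0784)² = 0.00154;  (1·δc/c)² = (1×0.0694)² = 0.00481
δQ/Q = √(0.00635) = 0.0797

7.97%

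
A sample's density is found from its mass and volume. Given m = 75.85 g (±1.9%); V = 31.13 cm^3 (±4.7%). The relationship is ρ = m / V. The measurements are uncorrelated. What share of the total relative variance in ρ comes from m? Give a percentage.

(δρ/ρ)² = (1·δm/m)² + (-1·δV/V)²
  m term: (1×0.0190)² = 0.000361
  V term: (-1×0.0470)² = 0.00221
Total = 0.00257. Share from m = 0.000361/0.00257 = 0.140.

14.0%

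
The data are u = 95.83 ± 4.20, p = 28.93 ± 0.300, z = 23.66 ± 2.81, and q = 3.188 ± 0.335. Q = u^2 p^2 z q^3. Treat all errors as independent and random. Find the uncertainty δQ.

Relative error in a monomial: (δQ/Q)² = Σ (nᵢ · δxᵢ/xᵢ)².
  (2·δu/u)² = (2×0.0438)² = 0.00768;  (2·δp/p)² = (2×0.0104)² = 0.000430;  (1·δz/z)² = (1×0.119)² = 0.0141;  (3·δq/q)² = (3×0.105)² = 0.0994
δQ/Q = √(0.122) = 0.349
Q = 5.892e+09, so δQ = 0.349 × 5.892e+09 = 2.05e+09.

2.05e+09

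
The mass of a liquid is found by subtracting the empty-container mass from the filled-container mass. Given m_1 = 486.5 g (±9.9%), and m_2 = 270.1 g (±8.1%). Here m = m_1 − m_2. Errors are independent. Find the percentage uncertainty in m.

24.4%

Each term contributes (cᵢ δxᵢ)² to (δm)²:
  (δm_1)² = 2320;  (δm_2)² = 479
δm = √(2800) = 52.9 g
m = 216.4 g, so δm/m = 52.9/216.4 = 0.244.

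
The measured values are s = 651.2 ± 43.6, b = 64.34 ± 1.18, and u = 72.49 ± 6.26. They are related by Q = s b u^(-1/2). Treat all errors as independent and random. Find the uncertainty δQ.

402

Relative error in a monomial: (δQ/Q)² = Σ (nᵢ · δxᵢ/xᵢ)².
  (1·δs/s)² = (1×0.0670)² = 0.00448;  (1·δb/b)² = (1×0.0183)² = 0.000336;  (−½·δu/u)² = (-0.5×0.0864)² = 0.00186
δQ/Q = √(0.00668) = 0.0818
Q = 4921, so δQ = 0.0818 × 4921 = 402.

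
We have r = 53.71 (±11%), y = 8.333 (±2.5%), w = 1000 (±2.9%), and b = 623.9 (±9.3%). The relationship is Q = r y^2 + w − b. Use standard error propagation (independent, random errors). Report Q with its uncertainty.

Let p = r·y^2 = 3730. δp/p = √((1·δr/r)² + (2·δy/y)²) = √(0.0121 + 0.00250) = 0.121, so δp = 451.
Q = p + w − b: δQ = √(δp² + δw² + δb²) = √(2.03e+05 + 841 + 3370) = 455
Q = 4106.

4106 ± 455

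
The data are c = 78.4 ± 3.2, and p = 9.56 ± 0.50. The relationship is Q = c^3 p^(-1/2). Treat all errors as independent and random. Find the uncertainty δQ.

Since Q is a product/quotient, work with relative uncertainties:
  (3·δc/c)² = (3×0.0408)² = 0.0150;  (−½·δp/p)² = (-0.5×0.0523)² = 0.000684
δQ/Q = √(0.0157) = 0.125
Q = 1.56e+05, so δQ = 0.125 × 1.56e+05 = 19500.

19500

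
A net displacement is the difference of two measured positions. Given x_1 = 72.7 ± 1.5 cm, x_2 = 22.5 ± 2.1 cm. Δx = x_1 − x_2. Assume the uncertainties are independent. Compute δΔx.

Δx is a linear combination, so absolute uncertainties add in quadrature:
  (δx_1)² = 2.25;  (δx_2)² = 4.41
δΔx = √(6.66) = 2.58 cm

2.58 cm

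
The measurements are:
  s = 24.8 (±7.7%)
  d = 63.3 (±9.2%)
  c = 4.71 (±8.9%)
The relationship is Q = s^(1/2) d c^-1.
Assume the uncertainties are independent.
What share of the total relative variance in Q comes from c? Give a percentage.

(δQ/Q)² = (½·δs/s)² + (1·δd/d)² + (-1·δc/c)²
  s term: (0.5×0.0770)² = 0.00148
  d term: (1×0.0920)² = 0.00846
  c term: (-1×0.0890)² = 0.00792
Total = 0.0179. Share from c = 0.00792/0.0179 = 0.443.

44.3%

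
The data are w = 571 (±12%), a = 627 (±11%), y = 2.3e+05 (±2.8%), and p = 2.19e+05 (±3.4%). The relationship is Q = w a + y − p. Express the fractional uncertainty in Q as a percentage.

16.0%

Let h = w·a = 3.58e+05. δh/h = √((1·δw/w)² + (1·δa/a)²) = √(0.0144 + 0.0121) = 0.163, so δh = 58300.
Q = h + y − p: δQ = √(δh² + δy² + δp²) = √(3.4e+09 + 4.15e+07 + 5.54e+07) = 59100
Q = 3.69e+05, so δQ/Q = 59100/3.69e+05 = 0.160.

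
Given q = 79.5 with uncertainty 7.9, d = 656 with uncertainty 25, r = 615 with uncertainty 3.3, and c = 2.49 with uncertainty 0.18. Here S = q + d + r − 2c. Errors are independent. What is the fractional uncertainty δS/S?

Each term contributes (cᵢ δxᵢ)² to (δS)²:
  (δq)² = 62.4;  (δd)² = 625;  (δr)² = 10.9;  (2·δc)² = 0.130
δS = √(698) = 26.4
S = 1350, so δS/S = 26.4/1350 = 0.0196.

0.0196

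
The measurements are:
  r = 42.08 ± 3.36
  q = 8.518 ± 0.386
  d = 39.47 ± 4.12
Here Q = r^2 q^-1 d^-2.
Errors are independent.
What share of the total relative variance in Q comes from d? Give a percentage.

61.3%

(δQ/Q)² = (2·δr/r)² + (-1·δq/q)² + (-2·δd/d)²
  r term: (2×0.0798)² = 0.0255
  q term: (-1×0.0453)² = 0.00205
  d term: (-2×0.104)² = 0.0436
Total = 0.0711. Share from d = 0.0436/0.0711 = 0.613.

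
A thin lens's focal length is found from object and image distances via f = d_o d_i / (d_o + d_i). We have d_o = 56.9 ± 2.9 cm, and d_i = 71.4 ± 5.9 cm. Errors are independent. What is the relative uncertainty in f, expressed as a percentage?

4.63%

∂f/∂d_o = (d_i/(d_o+d_i))² = 0.310;  ∂f/∂d_i = (d_o/(d_o+d_i))² = 0.197
δf = √((∂f/∂d_o · δd_o)² + (∂f/∂d_i · δd_i)²) = √(0.807 + 1.35) = 1.47 cm
f = 31.7 cm, so δf/f = 1.47/31.7 = 0.0463.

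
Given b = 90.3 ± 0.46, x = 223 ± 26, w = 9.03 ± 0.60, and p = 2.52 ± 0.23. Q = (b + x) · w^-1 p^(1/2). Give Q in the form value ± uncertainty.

Let u = b + x = 313. δu = √(δb² + δx²) = √(0.212 + 676) = 26.0, so δu/u = 0.0830.
Q is then a monomial in u, w, p:
δQ/Q = √((δu/u)² + (-1·δw/w)² + (½·δp/p)²) = √(0.00689 + 0.00441 + 0.00208) = 0.116
Q = 55.1, so δQ = 0.116 × 55.1 = 6.37.

55.1 ± 6.37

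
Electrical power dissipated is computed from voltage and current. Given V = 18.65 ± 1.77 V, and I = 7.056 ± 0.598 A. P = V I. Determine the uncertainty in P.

16.7 W

For a monomial P ∝ V, I, fractional errors add in quadrature:
  (1·δV/V)² = (1×0.0949)² = 0.00901;  (1·δI/I)² = (1×0.0848)² = 0.00718
δP/P = √(0.0162) = 0.127
P = 131.6 W, so δP = 0.127 × 131.6 = 16.7 W.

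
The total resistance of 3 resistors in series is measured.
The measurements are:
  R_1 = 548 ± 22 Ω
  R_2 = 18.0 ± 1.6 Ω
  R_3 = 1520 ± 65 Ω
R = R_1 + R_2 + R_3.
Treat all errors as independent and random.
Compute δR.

68.6 Ω

Sums and differences: (δR)² = Σ (cᵢ δxᵢ)².
  (δR_1)² = 484;  (δR_2)² = 2.56;  (δR_3)² = 4220
δR = √(4710) = 68.6 Ω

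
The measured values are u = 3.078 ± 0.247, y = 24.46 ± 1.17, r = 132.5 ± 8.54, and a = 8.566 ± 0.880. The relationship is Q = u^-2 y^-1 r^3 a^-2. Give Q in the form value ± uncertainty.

136.8 ± 44.9

Q is a product of powers, so relative uncertainties combine in quadrature:
  (-2·δu/u)² = (-2×0.0802)² = 0.0258;  (-1·δy/y)² = (-1×0.0478)² = 0.00229;  (3·δr/r)² = (3×0.0645)² = 0.0374;  (-2·δa/a)² = (-2×0.103)² = 0.0422
δQ/Q = √(0.108) = 0.328
Q = 136.8, so δQ = 0.328 × 136.8 = 44.9.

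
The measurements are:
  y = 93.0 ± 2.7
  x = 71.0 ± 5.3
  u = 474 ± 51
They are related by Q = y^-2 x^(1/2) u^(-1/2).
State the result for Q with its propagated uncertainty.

(4.47 ± 0.392) × 10^-5

For a monomial Q ∝ y^-2, x^(1/2), u^(-1/2), fractional errors add in quadrature:
  (-2·δy/y)² = (-2×0.0290)² = 0.00337;  (½·δx/x)² = (0.5×0.0746)² = 0.00139;  (−½·δu/u)² = (-0.5×0.108)² = 0.00289
δQ/Q = √(0.00766) = 0.0875
Q = 4.47e-05, so δQ = 0.0875 × 4.47e-05 = 3.92e-06.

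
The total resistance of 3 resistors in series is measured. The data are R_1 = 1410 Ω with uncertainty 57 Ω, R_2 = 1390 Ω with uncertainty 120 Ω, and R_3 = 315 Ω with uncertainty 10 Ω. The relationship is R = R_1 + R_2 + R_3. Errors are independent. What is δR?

Each term contributes (cᵢ δxᵢ)² to (δR)²:
  (δR_1)² = 3250;  (δR_2)² = 14400;  (δR_3)² = 100
δR = √(17700) = 133 Ω

133 Ω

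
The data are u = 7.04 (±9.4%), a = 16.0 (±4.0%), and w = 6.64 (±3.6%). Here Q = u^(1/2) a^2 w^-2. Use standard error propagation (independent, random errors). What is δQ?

1.81

Q is a product of powers, so relative uncertainties combine in quadrature:
  (½·δu/u)² = (0.5×0.0940)² = 0.00221;  (2·δa/a)² = (2×0.0400)² = 0.00640;  (-2·δw/w)² = (-2×0.0360)² = 0.00518
δQ/Q = √(0.0138) = 0.117
Q = 15.4, so δQ = 0.117 × 15.4 = 1.81.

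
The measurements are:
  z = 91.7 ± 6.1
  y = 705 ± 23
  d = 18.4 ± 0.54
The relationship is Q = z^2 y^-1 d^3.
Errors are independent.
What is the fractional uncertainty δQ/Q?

0.163

Each factor contributes (exponent × relative error)² to (δQ/Q)²:
  (2·δz/z)² = (2×0.0665)² = 0.0177;  (-1·δy/y)² = (-1×0.0326)² = 0.00106;  (3·δd/d)² = (3×0.0293)² = 0.00775
δQ/Q = √(0.0265) = 0.163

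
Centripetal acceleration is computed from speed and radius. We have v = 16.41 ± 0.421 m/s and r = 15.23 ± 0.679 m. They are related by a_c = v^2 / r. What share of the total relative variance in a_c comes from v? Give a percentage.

(δa_c/a_c)² = (2·δv/v)² + (-1·δr/r)²
  v term: (2×0.0257)² = 0.00263
  r term: (-1×0.0446)² = 0.00199
Total = 0.00462. Share from v = 0.00263/0.00462 = 0.570.

57.0%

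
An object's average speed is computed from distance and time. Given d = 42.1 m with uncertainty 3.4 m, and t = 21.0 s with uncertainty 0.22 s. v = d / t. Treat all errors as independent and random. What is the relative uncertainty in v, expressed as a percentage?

For a monomial v ∝ d, t^-1, fractional errors add in quadrature:
  (1·δd/d)² = (1×0.0808)² = 0.00652;  (-1·δt/t)² = (-1×0.0105)² = 0.000110
δv/v = √(0.00663) = 0.0814

8.14%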